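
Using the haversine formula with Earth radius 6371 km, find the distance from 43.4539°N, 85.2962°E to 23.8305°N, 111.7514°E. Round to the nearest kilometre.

Δλ = 111.7514 − 85.2962 = 26.4552°.
Δφ = 23.8305 − 43.4539 = -19.6234°.
a = sin²(Δφ/2) + cos φ₁ · cos φ₂ · sin²(Δλ/2) = 0.063808.
c = 2·atan2(√a, √(1−a)) = 0.51074 rad → d = 6371·c ≈ 3253.91 km.

3254 km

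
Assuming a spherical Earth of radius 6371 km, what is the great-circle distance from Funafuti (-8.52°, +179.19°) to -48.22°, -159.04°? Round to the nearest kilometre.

Δλ = -159.04 − 179.19 = -338.23°; wrapped into (−180°, 180°]: 21.77°.
Δφ = -48.22 − -8.52 = -39.70°.
a = sin²(Δφ/2) + cos φ₁ · cos φ₂ · sin²(Δλ/2) = 0.138797.
c = 2·atan2(√a, √(1−a)) = 0.76352 rad → d = 6371·c ≈ 4864.40 km.

4864 km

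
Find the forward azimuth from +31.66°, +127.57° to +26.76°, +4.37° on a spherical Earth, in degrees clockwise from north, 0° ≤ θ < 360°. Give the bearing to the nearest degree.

Δλ = 4.37 − 127.57 = -123.20°.
θ = atan2( sin Δλ · cos φ₂ , cos φ₁ · sin φ₂ − sin φ₁ · cos φ₂ · cos Δλ )
  = atan2(-0.74715, 0.63987) = -49.423° → normalised to [0°, 360°): 310.577°.

311°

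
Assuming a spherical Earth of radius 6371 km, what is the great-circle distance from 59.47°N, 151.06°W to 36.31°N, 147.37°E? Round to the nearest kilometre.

5023 km

Δλ = 147.37 − -151.06 = 298.43°; wrapped into (−180°, 180°]: -61.57°.
Δφ = 36.31 − 59.47 = -23.16°.
a = sin²(Δφ/2) + cos φ₁ · cos φ₂ · sin²(Δλ/2) = 0.147527.
c = 2·atan2(√a, √(1−a)) = 0.78845 rad → d = 6371·c ≈ 5023.22 km.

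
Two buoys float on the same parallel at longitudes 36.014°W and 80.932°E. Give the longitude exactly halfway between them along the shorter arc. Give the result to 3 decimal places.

22.459°E

Signed shortest Δλ from -36.014° to +80.932° is +116.946°.
Midpoint longitude = -36.014° + (+116.946°)/2 = -36.014° + 58.473° = +22.459°.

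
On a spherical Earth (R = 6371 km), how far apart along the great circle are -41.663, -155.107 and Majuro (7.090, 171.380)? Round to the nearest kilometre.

6403 km

Δλ = 171.380 − -155.107 = 326.487°; wrapped into (−180°, 180°]: -33.513°.
Δφ = 7.090 − -41.663 = 48.753°.
a = sin²(Δφ/2) + cos φ₁ · cos φ₂ · sin²(Δλ/2) = 0.231968.
c = 2·atan2(√a, √(1−a)) = 1.00503 rad → d = 6371·c ≈ 6403.04 km.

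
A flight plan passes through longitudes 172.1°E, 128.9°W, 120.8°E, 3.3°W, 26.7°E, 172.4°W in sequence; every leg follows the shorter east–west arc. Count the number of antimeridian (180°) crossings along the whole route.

3

Leg 1: +172.1° → -128.9°, shortest Δλ = 59.0° (east) — crosses 180°.
Leg 2: -128.9° → +120.8°, shortest Δλ = -110.3° (west) — crosses 180°.
Leg 3: +120.8° → -3.3°, shortest Δλ = -124.1° (west) — does not cross 180°.
Leg 4: -3.3° → +26.7°, shortest Δλ = 30.0° (east) — does not cross 180°.
Leg 5: +26.7° → -172.4°, shortest Δλ = 160.9° (east) — crosses 180°.
Total crossings: 3.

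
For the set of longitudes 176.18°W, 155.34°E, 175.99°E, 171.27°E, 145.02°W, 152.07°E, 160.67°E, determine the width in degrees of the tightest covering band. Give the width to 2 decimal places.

62.91°

Sort the longitudes: -176.18°, -145.02°, +152.07°, +155.34°, +160.67°, +171.27°, +175.99°.
Eastward gaps between consecutive values (wrapping around): 31.16°, 297.09°, 3.27°, 5.33°, 10.60°, 4.72°, 7.83°.
Largest gap = 297.09° ⇒ minimal covering band is its complement: 360° − 297.09° = 62.91°.
Band runs from +152.07° eastward to -145.02°, crossing the antimeridian.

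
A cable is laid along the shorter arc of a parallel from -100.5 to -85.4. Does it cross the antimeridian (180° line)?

Signed shortest Δλ = ((-85.4 − -100.5 + 180) mod 360) − 180 = 15.1°.
Going east by 15.1° from -100.5° reaches -85.4° without touching 180°.

No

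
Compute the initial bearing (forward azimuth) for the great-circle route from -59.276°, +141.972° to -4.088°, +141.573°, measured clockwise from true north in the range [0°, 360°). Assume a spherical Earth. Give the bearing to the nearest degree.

Δλ = 141.573 − 141.972 = -0.399°.
θ = atan2( sin Δλ · cos φ₂ , cos φ₁ · sin φ₂ − sin φ₁ · cos φ₂ · cos Δλ )
  = atan2(-0.00695, 0.82101) = -0.485° → normalised to [0°, 360°): 359.515°.
To the nearest degree that is 360°, which in [0°, 360°) is written 0°.

0°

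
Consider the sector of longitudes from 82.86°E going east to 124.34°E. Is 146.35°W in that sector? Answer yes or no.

No

Band width going east from +82.86° to +124.34°: ((124.34 − 82.86) mod 360) = 41.48°.
Offset of -146.35° east of the west edge: ((-146.35 − 82.86) mod 360) = 130.79°.
130.79° > 41.48° ⇒ outside.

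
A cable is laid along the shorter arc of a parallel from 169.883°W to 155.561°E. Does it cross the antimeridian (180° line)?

Naïve |155.561 − -169.883| = 325.444° > 180°, so the shorter arc goes the other way round — across 180°.
Signed shortest Δλ = ((155.561 − -169.883 + 180) mod 360) − 180 = -34.556°.
Going west by 34.556° from -169.883° passes through 180° before reaching +155.561°.

Yes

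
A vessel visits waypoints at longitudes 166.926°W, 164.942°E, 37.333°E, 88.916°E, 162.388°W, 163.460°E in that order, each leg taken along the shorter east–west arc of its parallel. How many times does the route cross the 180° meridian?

Leg 1: -166.926° → +164.942°, shortest Δλ = -28.132° (west) — crosses 180°.
Leg 2: +164.942° → +37.333°, shortest Δλ = -127.609° (west) — does not cross 180°.
Leg 3: +37.333° → +88.916°, shortest Δλ = 51.583° (east) — does not cross 180°.
Leg 4: +88.916° → -162.388°, shortest Δλ = 108.696° (east) — crosses 180°.
Leg 5: -162.388° → +163.460°, shortest Δλ = -34.152° (west) — crosses 180°.
Total crossings: 3.

3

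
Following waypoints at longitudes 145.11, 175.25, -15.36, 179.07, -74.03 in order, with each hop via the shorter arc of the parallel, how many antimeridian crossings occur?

Leg 1: +145.11° → +175.25°, shortest Δλ = 30.14° (east) — does not cross 180°.
Leg 2: +175.25° → -15.36°, shortest Δλ = 169.39° (east) — crosses 180°.
Leg 3: -15.36° → +179.07°, shortest Δλ = -165.57° (west) — crosses 180°.
Leg 4: +179.07° → -74.03°, shortest Δλ = 106.9° (east) — crosses 180°.
Total crossings: 3.

3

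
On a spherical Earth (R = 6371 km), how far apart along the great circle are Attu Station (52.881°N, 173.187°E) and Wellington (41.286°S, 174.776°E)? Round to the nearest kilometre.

Δλ = 174.776 − 173.187 = 1.589°.
Δφ = -41.286 − 52.881 = -94.167°.
a = sin²(Δφ/2) + cos φ₁ · cos φ₂ · sin²(Δλ/2) = 0.536419.
c = 2·atan2(√a, √(1−a)) = 1.64370 rad → d = 6371·c ≈ 10472.01 km.

10472 km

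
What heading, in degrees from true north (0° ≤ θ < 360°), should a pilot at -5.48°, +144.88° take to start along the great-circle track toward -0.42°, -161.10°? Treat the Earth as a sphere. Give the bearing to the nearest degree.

87°

Δλ = -161.10 − 144.88 = -305.98°; wrapped into (−180°, 180°]: 54.02°.
θ = atan2( sin Δλ · cos φ₂ , cos φ₁ · sin φ₂ − sin φ₁ · cos φ₂ · cos Δλ )
  = atan2(0.80920, 0.04881) = 86.548° → normalised to [0°, 360°): 86.548°.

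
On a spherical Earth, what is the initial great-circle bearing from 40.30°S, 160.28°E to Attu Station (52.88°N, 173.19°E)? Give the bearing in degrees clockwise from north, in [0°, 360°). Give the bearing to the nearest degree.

Δλ = 173.19 − 160.28 = 12.91°.
θ = atan2( sin Δλ · cos φ₂ , cos φ₁ · sin φ₂ − sin φ₁ · cos φ₂ · cos Δλ )
  = atan2(0.13483, 0.98859) = 7.766° → normalised to [0°, 360°): 7.766°.

8°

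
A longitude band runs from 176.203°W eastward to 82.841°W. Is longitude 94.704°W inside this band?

Band width going east from -176.203° to -82.841°: ((-82.841 − -176.203) mod 360) = 93.362°.
Offset of -94.704° east of the west edge: ((-94.704 − -176.203) mod 360) = 81.499°.
81.499° ≤ 93.362° ⇒ inside.

Yes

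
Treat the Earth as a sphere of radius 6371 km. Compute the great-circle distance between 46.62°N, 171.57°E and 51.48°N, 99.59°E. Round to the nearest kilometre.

Δλ = 99.59 − 171.57 = -71.98°.
Δφ = 51.48 − 46.62 = 4.86°.
a = sin²(Δφ/2) + cos φ₁ · cos φ₂ · sin²(Δλ/2) = 0.149511.
c = 2·atan2(√a, √(1−a)) = 0.79403 rad → d = 6371·c ≈ 5058.76 km.

5059 km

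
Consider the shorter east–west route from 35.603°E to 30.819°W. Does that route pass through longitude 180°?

Signed shortest Δλ = ((-30.819 − 35.603 + 180) mod 360) − 180 = -66.422°.
Going west by 66.422° from +35.603° reaches -30.819° without touching 180°.

No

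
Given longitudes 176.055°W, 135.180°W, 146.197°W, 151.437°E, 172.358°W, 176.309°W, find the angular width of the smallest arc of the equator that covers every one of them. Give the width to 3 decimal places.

Sort the longitudes: -176.309°, -176.055°, -172.358°, -146.197°, -135.180°, +151.437°.
Eastward gaps between consecutive values (wrapping around): 0.254°, 3.697°, 26.161°, 11.017°, 286.617°, 32.254°.
Largest gap = 286.617° ⇒ minimal covering band is its complement: 360° − 286.617° = 73.383°.
Band runs from +151.437° eastward to -135.180°, crossing the antimeridian.

73.383°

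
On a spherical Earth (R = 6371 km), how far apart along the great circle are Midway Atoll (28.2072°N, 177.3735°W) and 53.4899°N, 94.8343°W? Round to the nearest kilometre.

Δλ = -94.8343 − -177.3735 = 82.5392°.
Δφ = 53.4899 − 28.2072 = 25.2827°.
a = sin²(Δφ/2) + cos φ₁ · cos φ₂ · sin²(Δλ/2) = 0.276008.
c = 2·atan2(√a, √(1−a)) = 1.10629 rad → d = 6371·c ≈ 7048.16 km.

7048 km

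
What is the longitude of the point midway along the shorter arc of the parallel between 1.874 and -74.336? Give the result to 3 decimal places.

Signed shortest Δλ from +1.874° to -74.336° is -76.210°.
Midpoint longitude = +1.874° + (-76.210°)/2 = +1.874° − 38.105° = -36.231°.

-36.231°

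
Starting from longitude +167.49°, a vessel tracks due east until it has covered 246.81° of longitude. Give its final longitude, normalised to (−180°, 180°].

Start at +167.49°; shift +246.81° → +414.30°.
+414.30° lies outside (−180°, 180°]; subtract 360° → +54.30°.

+54.30°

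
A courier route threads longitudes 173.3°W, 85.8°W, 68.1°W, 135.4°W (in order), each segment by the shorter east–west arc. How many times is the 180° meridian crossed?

0

Leg 1: -173.3° → -85.8°, shortest Δλ = 87.5° (east) — does not cross 180°.
Leg 2: -85.8° → -68.1°, shortest Δλ = 17.7° (east) — does not cross 180°.
Leg 3: -68.1° → -135.4°, shortest Δλ = -67.3° (west) — does not cross 180°.
Total crossings: 0.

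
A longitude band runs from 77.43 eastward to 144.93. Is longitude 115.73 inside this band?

Band width going east from +77.43° to +144.93°: ((144.93 − 77.43) mod 360) = 67.50°.
Offset of +115.73° east of the west edge: ((115.73 − 77.43) mod 360) = 38.30°.
38.30° ≤ 67.50° ⇒ inside.

Yes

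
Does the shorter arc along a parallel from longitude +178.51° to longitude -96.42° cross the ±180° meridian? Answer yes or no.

Naïve |-96.42 − 178.51| = 274.93° > 180°, so the shorter arc goes the other way round — across 180°.
Signed shortest Δλ = ((-96.42 − 178.51 + 180) mod 360) − 180 = 85.07°.
Going east by 85.07° from +178.51° passes through 180° before reaching -96.42°.

Yes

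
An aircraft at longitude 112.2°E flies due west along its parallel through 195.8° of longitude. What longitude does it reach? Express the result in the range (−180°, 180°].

Start at +112.2°; shift −195.8° → -83.6°.
-83.6° already lies in (−180°, 180°].

83.6°W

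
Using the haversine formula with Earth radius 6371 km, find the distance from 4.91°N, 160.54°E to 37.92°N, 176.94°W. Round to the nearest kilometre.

Δλ = -176.94 − 160.54 = -337.48°; wrapped into (−180°, 180°]: 22.52°.
Δφ = 37.92 − 4.91 = 33.01°.
a = sin²(Δφ/2) + cos φ₁ · cos φ₂ · sin²(Δλ/2) = 0.110679.
c = 2·atan2(√a, √(1−a)) = 0.67830 rad → d = 6371·c ≈ 4321.44 km.

4321 km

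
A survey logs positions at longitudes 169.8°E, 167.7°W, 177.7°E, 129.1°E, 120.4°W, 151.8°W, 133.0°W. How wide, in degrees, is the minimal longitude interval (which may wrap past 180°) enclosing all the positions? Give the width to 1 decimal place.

Sort the longitudes: -167.7°, -151.8°, -133.0°, -120.4°, +129.1°, +169.8°, +177.7°.
Eastward gaps between consecutive values (wrapping around): 15.9°, 18.8°, 12.6°, 249.5°, 40.7°, 7.9°, 14.6°.
Largest gap = 249.5° ⇒ minimal covering band is its complement: 360° − 249.5° = 110.5°.
Band runs from +129.1° eastward to -120.4°, crossing the antimeridian.

110.5°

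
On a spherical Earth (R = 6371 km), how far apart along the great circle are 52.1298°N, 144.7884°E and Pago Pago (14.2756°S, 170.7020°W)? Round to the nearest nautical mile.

Δλ = -170.7020 − 144.7884 = -315.4904°; wrapped into (−180°, 180°]: 44.5096°.
Δφ = -14.2756 − 52.1298 = -66.4054°.
a = sin²(Δφ/2) + cos φ₁ · cos φ₂ · sin²(Δλ/2) = 0.385200.
c = 2·atan2(√a, √(1−a)) = 1.33913 rad → d = 6371·c ≈ 8531.59 km ≈ 4606.69 nmi.

4607 nmi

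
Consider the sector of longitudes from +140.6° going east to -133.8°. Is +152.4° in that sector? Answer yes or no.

Band width going east from +140.6° to -133.8°: ((-133.8 − 140.6) mod 360) = 85.6°.
Offset of +152.4° east of the west edge: ((152.4 − 140.6) mod 360) = 11.8°.
11.8° ≤ 85.6° ⇒ inside.

Yes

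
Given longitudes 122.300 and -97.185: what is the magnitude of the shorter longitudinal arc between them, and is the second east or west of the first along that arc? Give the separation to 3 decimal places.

140.515° east

Raw difference: -97.185 − 122.300 = -219.485°.
Normalise into (−180°, 180°]: -219.485° + 360° = 140.515°.
Positive ⇒ the second point lies to the east; separation 140.515°.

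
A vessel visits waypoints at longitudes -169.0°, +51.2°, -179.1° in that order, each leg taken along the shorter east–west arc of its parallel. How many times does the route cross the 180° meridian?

Leg 1: -169.0° → +51.2°, shortest Δλ = -139.8° (west) — crosses 180°.
Leg 2: +51.2° → -179.1°, shortest Δλ = 129.7° (east) — crosses 180°.
Total crossings: 2.

2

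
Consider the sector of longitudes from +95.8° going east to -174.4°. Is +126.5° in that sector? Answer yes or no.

Yes

Band width going east from +95.8° to -174.4°: ((-174.4 − 95.8) mod 360) = 89.8°.
Offset of +126.5° east of the west edge: ((126.5 − 95.8) mod 360) = 30.7°.
30.7° ≤ 89.8° ⇒ inside.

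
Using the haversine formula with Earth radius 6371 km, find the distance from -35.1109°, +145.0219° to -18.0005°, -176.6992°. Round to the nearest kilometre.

4221 km

Δλ = -176.6992 − 145.0219 = -321.7211°; wrapped into (−180°, 180°]: 38.2789°.
Δφ = -18.0005 − -35.1109 = 17.1104°.
a = sin²(Δφ/2) + cos φ₁ · cos φ₂ · sin²(Δλ/2) = 0.105763.
c = 2·atan2(√a, √(1−a)) = 0.66247 rad → d = 6371·c ≈ 4220.62 km.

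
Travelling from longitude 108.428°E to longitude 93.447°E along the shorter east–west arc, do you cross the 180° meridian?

No

Signed shortest Δλ = ((93.447 − 108.428 + 180) mod 360) − 180 = -14.981°.
Going west by 14.981° from +108.428° reaches +93.447° without touching 180°.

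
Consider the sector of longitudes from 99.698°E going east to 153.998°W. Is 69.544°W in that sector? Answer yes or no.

Band width going east from +99.698° to -153.998°: ((-153.998 − 99.698) mod 360) = 106.304°.
Offset of -69.544° east of the west edge: ((-69.544 − 99.698) mod 360) = 190.758°.
190.758° > 106.304° ⇒ outside.

No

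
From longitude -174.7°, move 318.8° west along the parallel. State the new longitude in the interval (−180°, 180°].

Start at -174.7°; shift −318.8° → -493.5°.
-493.5° lies outside (−180°, 180°]; add 360° → -133.5°.

-133.5°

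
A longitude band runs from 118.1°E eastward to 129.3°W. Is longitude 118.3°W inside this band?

No

Band width going east from +118.1° to -129.3°: ((-129.3 − 118.1) mod 360) = 112.6°.
Offset of -118.3° east of the west edge: ((-118.3 − 118.1) mod 360) = 123.6°.
123.6° > 112.6° ⇒ outside.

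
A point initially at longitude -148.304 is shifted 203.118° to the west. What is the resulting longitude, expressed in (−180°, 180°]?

+8.578°

Start at -148.304°; shift −203.118° → -351.422°.
-351.422° lies outside (−180°, 180°]; add 360° → +8.578°.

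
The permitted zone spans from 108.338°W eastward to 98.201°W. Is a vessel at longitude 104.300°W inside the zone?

Yes

Band width going east from -108.338° to -98.201°: ((-98.201 − -108.338) mod 360) = 10.137°.
Offset of -104.300° east of the west edge: ((-104.300 − -108.338) mod 360) = 4.038°.
4.038° ≤ 10.137° ⇒ inside.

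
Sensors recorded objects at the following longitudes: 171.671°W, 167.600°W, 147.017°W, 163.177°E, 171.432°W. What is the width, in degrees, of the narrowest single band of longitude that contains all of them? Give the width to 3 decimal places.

49.806°

Sort the longitudes: -171.671°, -171.432°, -167.600°, -147.017°, +163.177°.
Eastward gaps between consecutive values (wrapping around): 0.239°, 3.832°, 20.583°, 310.194°, 25.152°.
Largest gap = 310.194° ⇒ minimal covering band is its complement: 360° − 310.194° = 49.806°.
Band runs from +163.177° eastward to -147.017°, crossing the antimeridian.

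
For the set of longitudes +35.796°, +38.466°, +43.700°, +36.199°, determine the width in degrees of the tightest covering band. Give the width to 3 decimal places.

Sort the longitudes: +35.796°, +36.199°, +38.466°, +43.700°.
Eastward gaps between consecutive values (wrapping around): 0.403°, 2.267°, 5.234°, 352.096°.
Largest gap = 352.096° ⇒ minimal covering band is its complement: 360° − 352.096° = 7.904°.
Band runs from +35.796° eastward to +43.700°.

7.904°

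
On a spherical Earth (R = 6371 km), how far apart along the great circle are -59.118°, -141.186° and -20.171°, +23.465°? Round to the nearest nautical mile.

5987 nmi

Δλ = 23.465 − -141.186 = 164.651°.
Δφ = -20.171 − -59.118 = 38.947°.
a = sin²(Δφ/2) + cos φ₁ · cos φ₂ · sin²(Δλ/2) = 0.584335.
c = 2·atan2(√a, √(1−a)) = 1.74028 rad → d = 6371·c ≈ 11087.30 km ≈ 5986.67 nmi.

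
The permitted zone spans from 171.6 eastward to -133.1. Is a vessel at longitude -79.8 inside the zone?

Band width going east from +171.6° to -133.1°: ((-133.1 − 171.6) mod 360) = 55.3°.
Offset of -79.8° east of the west edge: ((-79.8 − 171.6) mod 360) = 108.6°.
108.6° > 55.3° ⇒ outside.

No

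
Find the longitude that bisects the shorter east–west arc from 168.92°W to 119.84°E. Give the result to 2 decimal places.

Signed shortest Δλ from -168.92° to +119.84° is -71.24°.
Midpoint longitude = -168.92° + (-71.24°)/2 = -168.92° − 35.62° = -204.54°.
Normalise into (−180°, 180°]: +155.46°.
(The naïve average (-168.92 + +119.84)/2 = -24.54° is on the wrong side of the globe.)

155.46°E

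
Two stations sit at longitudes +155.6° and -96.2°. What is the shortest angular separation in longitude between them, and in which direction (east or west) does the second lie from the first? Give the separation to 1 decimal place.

108.2° east

Raw difference: -96.2 − 155.6 = -251.8°.
Normalise into (−180°, 180°]: -251.8° + 360° = 108.2°.
Positive ⇒ the second point lies to the east; separation 108.2°.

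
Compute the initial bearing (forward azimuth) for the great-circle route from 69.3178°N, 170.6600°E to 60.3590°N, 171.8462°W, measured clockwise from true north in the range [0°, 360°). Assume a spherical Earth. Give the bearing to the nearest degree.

132°

Δλ = -171.8462 − 170.6600 = -342.5062°; wrapped into (−180°, 180°]: 17.4938°.
θ = atan2( sin Δλ · cos φ₂ , cos φ₁ · sin φ₂ − sin φ₁ · cos φ₂ · cos Δλ )
  = atan2(0.14867, -0.13432) = 132.099° → normalised to [0°, 360°): 132.099°.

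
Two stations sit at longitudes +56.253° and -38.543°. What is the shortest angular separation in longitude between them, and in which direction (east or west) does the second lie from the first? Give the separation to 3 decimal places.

94.796° west

Raw difference: -38.543 − 56.253 = -94.796°.
Normalise into (−180°, 180°]: -94.796° stays -94.796°.
Negative ⇒ the second point lies to the west; separation 94.796°.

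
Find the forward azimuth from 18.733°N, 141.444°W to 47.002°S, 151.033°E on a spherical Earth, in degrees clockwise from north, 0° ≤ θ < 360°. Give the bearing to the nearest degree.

Δλ = 151.033 − -141.444 = 292.477°; wrapped into (−180°, 180°]: -67.523°.
θ = atan2( sin Δλ · cos φ₂ , cos φ₁ · sin φ₂ − sin φ₁ · cos φ₂ · cos Δλ )
  = atan2(-0.63017, -0.77637) = -140.934° → normalised to [0°, 360°): 219.066°.

219°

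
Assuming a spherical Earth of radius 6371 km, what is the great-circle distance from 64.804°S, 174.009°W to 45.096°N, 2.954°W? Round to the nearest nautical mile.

9587 nmi

Δλ = -2.954 − -174.009 = 171.055°.
Δφ = 45.096 − -64.804 = 109.900°.
a = sin²(Δφ/2) + cos φ₁ · cos φ₂ · sin²(Δλ/2) = 0.968884.
c = 2·atan2(√a, √(1−a)) = 2.78694 rad → d = 6371·c ≈ 17755.62 km ≈ 9587.27 nmi.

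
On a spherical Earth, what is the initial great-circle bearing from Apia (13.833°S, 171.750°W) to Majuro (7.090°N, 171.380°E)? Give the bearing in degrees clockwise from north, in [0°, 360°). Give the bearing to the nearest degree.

320°

Δλ = 171.380 − -171.750 = 343.130°; wrapped into (−180°, 180°]: -16.870°.
θ = atan2( sin Δλ · cos φ₂ , cos φ₁ · sin φ₂ − sin φ₁ · cos φ₂ · cos Δλ )
  = atan2(-0.28798, 0.34690) = -39.698° → normalised to [0°, 360°): 320.302°.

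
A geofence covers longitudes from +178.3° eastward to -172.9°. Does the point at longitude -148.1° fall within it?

No

Band width going east from +178.3° to -172.9°: ((-172.9 − 178.3) mod 360) = 8.8°.
Offset of -148.1° east of the west edge: ((-148.1 − 178.3) mod 360) = 33.6°.
33.6° > 8.8° ⇒ outside.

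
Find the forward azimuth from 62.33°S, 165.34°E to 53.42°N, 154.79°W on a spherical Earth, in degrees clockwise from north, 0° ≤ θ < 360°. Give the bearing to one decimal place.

Δλ = -154.79 − 165.34 = -320.13°; wrapped into (−180°, 180°]: 39.87°.
θ = atan2( sin Δλ · cos φ₂ , cos φ₁ · sin φ₂ − sin φ₁ · cos φ₂ · cos Δλ )
  = atan2(0.38203, 0.77799) = 26.153° → normalised to [0°, 360°): 26.153°.

26.2°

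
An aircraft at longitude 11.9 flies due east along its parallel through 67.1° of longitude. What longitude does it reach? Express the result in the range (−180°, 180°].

Start at +11.9°; shift +67.1° → +79.0°.
+79.0° already lies in (−180°, 180°].

+79.0°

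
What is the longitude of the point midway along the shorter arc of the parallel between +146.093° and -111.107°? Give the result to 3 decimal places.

-162.507°

Signed shortest Δλ from +146.093° to -111.107° is +102.800°.
Midpoint longitude = +146.093° + (+102.800°)/2 = +146.093° + 51.400° = +197.493°.
Normalise into (−180°, 180°]: -162.507°.
(The naïve average (+146.093 + -111.107)/2 = 17.493° is on the wrong side of the globe.)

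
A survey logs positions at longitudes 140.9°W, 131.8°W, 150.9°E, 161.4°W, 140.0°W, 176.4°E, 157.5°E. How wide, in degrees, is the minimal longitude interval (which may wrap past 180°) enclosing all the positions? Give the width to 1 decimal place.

77.3°

Sort the longitudes: -161.4°, -140.9°, -140.0°, -131.8°, +150.9°, +157.5°, +176.4°.
Eastward gaps between consecutive values (wrapping around): 20.5°, 0.9°, 8.2°, 282.7°, 6.6°, 18.9°, 22.2°.
Largest gap = 282.7° ⇒ minimal covering band is its complement: 360° − 282.7° = 77.3°.
Band runs from +150.9° eastward to -131.8°, crossing the antimeridian.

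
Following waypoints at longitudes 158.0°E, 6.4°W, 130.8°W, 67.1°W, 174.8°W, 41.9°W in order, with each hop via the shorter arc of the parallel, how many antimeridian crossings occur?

0

Leg 1: +158.0° → -6.4°, shortest Δλ = -164.4° (west) — does not cross 180°.
Leg 2: -6.4° → -130.8°, shortest Δλ = -124.4° (west) — does not cross 180°.
Leg 3: -130.8° → -67.1°, shortest Δλ = 63.7° (east) — does not cross 180°.
Leg 4: -67.1° → -174.8°, shortest Δλ = -107.7° (west) — does not cross 180°.
Leg 5: -174.8° → -41.9°, shortest Δλ = 132.9° (east) — does not cross 180°.
Total crossings: 0.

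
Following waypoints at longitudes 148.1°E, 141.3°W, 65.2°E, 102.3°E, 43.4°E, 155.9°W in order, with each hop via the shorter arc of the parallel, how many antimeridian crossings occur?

Leg 1: +148.1° → -141.3°, shortest Δλ = 70.6° (east) — crosses 180°.
Leg 2: -141.3° → +65.2°, shortest Δλ = -153.5° (west) — crosses 180°.
Leg 3: +65.2° → +102.3°, shortest Δλ = 37.1° (east) — does not cross 180°.
Leg 4: +102.3° → +43.4°, shortest Δλ = -58.9° (west) — does not cross 180°.
Leg 5: +43.4° → -155.9°, shortest Δλ = 160.7° (east) — crosses 180°.
Total crossings: 3.

3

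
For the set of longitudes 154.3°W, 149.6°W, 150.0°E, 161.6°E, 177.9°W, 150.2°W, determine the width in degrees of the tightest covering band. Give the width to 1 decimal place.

Sort the longitudes: -177.9°, -154.3°, -150.2°, -149.6°, +150.0°, +161.6°.
Eastward gaps between consecutive values (wrapping around): 23.6°, 4.1°, 0.6°, 299.6°, 11.6°, 20.5°.
Largest gap = 299.6° ⇒ minimal covering band is its complement: 360° − 299.6° = 60.4°.
Band runs from +150.0° eastward to -149.6°, crossing the antimeridian.

60.4°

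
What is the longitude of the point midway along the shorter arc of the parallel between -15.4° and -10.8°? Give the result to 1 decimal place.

-13.1°

Signed shortest Δλ from -15.4° to -10.8° is +4.6°.
Midpoint longitude = -15.4° + (+4.6°)/2 = -15.4° + 2.3° = -13.1°.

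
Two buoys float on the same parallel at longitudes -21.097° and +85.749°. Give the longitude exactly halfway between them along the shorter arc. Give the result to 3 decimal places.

Signed shortest Δλ from -21.097° to +85.749° is +106.846°.
Midpoint longitude = -21.097° + (+106.846°)/2 = -21.097° + 53.423° = +32.326°.

+32.326°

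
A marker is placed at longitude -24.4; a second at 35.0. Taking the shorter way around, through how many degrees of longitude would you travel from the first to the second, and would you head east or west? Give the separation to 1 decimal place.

59.4° east

Raw difference: 35.0 − -24.4 = 59.4°.
Normalise into (−180°, 180°]: 59.4° stays 59.4°.
Positive ⇒ the second point lies to the east; separation 59.4°.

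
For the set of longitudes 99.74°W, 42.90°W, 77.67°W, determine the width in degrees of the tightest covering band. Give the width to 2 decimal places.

56.84°

Sort the longitudes: -99.74°, -77.67°, -42.90°.
Eastward gaps between consecutive values (wrapping around): 22.07°, 34.77°, 303.16°.
Largest gap = 303.16° ⇒ minimal covering band is its complement: 360° − 303.16° = 56.84°.
Band runs from -99.74° eastward to -42.90°.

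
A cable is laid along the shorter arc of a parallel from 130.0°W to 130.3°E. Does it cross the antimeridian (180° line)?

Yes

Naïve |130.3 − -130.0| = 260.3° > 180°, so the shorter arc goes the other way round — across 180°.
Signed shortest Δλ = ((130.3 − -130.0 + 180) mod 360) − 180 = -99.7°.
Going west by 99.7° from -130.0° passes through 180° before reaching +130.3°.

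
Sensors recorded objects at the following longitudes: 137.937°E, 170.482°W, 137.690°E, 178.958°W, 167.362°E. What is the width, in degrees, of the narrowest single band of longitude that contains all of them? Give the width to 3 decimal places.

51.828°

Sort the longitudes: -178.958°, -170.482°, +137.690°, +137.937°, +167.362°.
Eastward gaps between consecutive values (wrapping around): 8.476°, 308.172°, 0.247°, 29.425°, 13.680°.
Largest gap = 308.172° ⇒ minimal covering band is its complement: 360° − 308.172° = 51.828°.
Band runs from +137.690° eastward to -170.482°, crossing the antimeridian.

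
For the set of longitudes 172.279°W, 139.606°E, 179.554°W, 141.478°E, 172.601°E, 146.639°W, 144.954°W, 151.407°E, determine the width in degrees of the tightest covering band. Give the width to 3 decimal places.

75.440°

Sort the longitudes: -179.554°, -172.279°, -146.639°, -144.954°, +139.606°, +141.478°, +151.407°, +172.601°.
Eastward gaps between consecutive values (wrapping around): 7.275°, 25.640°, 1.685°, 284.560°, 1.872°, 9.929°, 21.194°, 7.845°.
Largest gap = 284.560° ⇒ minimal covering band is its complement: 360° − 284.560° = 75.440°.
Band runs from +139.606° eastward to -144.954°, crossing the antimeridian.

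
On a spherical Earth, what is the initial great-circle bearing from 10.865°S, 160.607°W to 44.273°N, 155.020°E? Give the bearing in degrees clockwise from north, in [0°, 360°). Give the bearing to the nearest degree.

Δλ = 155.020 − -160.607 = 315.627°; wrapped into (−180°, 180°]: -44.373°.
θ = atan2( sin Δλ · cos φ₂ , cos φ₁ · sin φ₂ − sin φ₁ · cos φ₂ · cos Δλ )
  = atan2(-0.50073, 0.78204) = -32.631° → normalised to [0°, 360°): 327.369°.

327°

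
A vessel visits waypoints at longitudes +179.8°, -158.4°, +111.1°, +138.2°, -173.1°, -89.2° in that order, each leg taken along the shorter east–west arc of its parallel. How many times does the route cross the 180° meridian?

3

Leg 1: +179.8° → -158.4°, shortest Δλ = 21.8° (east) — crosses 180°.
Leg 2: -158.4° → +111.1°, shortest Δλ = -90.5° (west) — crosses 180°.
Leg 3: +111.1° → +138.2°, shortest Δλ = 27.1° (east) — does not cross 180°.
Leg 4: +138.2° → -173.1°, shortest Δλ = 48.7° (east) — crosses 180°.
Leg 5: -173.1° → -89.2°, shortest Δλ = 83.9° (east) — does not cross 180°.
Total crossings: 3.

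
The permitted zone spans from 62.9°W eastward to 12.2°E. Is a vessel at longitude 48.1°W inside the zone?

Band width going east from -62.9° to +12.2°: ((12.2 − -62.9) mod 360) = 75.1°.
Offset of -48.1° east of the west edge: ((-48.1 − -62.9) mod 360) = 14.8°.
14.8° ≤ 75.1° ⇒ inside.

Yes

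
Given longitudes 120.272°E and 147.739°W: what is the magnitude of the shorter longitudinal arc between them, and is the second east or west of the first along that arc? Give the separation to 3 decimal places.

91.989° east

Raw difference: -147.739 − 120.272 = -268.011°.
Normalise into (−180°, 180°]: -268.011° + 360° = 91.989°.
Positive ⇒ the second point lies to the east; separation 91.989°.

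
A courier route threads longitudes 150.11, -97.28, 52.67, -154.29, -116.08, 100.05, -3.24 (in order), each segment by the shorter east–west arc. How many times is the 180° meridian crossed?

Leg 1: +150.11° → -97.28°, shortest Δλ = 112.61° (east) — crosses 180°.
Leg 2: -97.28° → +52.67°, shortest Δλ = 149.95° (east) — does not cross 180°.
Leg 3: +52.67° → -154.29°, shortest Δλ = 153.04° (east) — crosses 180°.
Leg 4: -154.29° → -116.08°, shortest Δλ = 38.21° (east) — does not cross 180°.
Leg 5: -116.08° → +100.05°, shortest Δλ = -143.87° (west) — crosses 180°.
Leg 6: +100.05° → -3.24°, shortest Δλ = -103.29° (west) — does not cross 180°.
Total crossings: 3.

3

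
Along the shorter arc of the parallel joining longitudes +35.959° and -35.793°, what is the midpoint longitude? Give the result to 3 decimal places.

+0.083°

Signed shortest Δλ from +35.959° to -35.793° is -71.752°.
Midpoint longitude = +35.959° + (-71.752°)/2 = +35.959° − 35.876° = +0.083°.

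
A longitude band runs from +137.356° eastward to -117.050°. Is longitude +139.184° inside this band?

Yes

Band width going east from +137.356° to -117.050°: ((-117.050 − 137.356) mod 360) = 105.594°.
Offset of +139.184° east of the west edge: ((139.184 − 137.356) mod 360) = 1.828°.
1.828° ≤ 105.594° ⇒ inside.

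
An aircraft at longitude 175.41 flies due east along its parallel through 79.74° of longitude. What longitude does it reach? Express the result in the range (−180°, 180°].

-104.85°

Start at +175.41°; shift +79.74° → +255.15°.
+255.15° lies outside (−180°, 180°]; subtract 360° → -104.85°.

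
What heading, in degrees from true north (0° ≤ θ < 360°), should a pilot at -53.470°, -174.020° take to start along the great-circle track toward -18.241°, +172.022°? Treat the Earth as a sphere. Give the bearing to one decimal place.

Δλ = 172.022 − -174.020 = 346.042°; wrapped into (−180°, 180°]: -13.958°.
θ = atan2( sin Δλ · cos φ₂ , cos φ₁ · sin φ₂ − sin φ₁ · cos φ₂ · cos Δλ )
  = atan2(-0.22909, 0.55431) = -22.455° → normalised to [0°, 360°): 337.545°.

337.5°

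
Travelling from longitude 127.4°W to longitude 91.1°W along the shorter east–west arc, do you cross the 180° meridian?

Signed shortest Δλ = ((-91.1 − -127.4 + 180) mod 360) − 180 = 36.3°.
Going east by 36.3° from -127.4° reaches -91.1° without touching 180°.

No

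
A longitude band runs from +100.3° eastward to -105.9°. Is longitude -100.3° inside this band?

No

Band width going east from +100.3° to -105.9°: ((-105.9 − 100.3) mod 360) = 153.8°.
Offset of -100.3° east of the west edge: ((-100.3 − 100.3) mod 360) = 159.4°.
159.4° > 153.8° ⇒ outside.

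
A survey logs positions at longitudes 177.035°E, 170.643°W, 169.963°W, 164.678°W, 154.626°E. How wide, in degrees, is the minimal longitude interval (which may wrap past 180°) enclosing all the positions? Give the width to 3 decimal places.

Sort the longitudes: -170.643°, -169.963°, -164.678°, +154.626°, +177.035°.
Eastward gaps between consecutive values (wrapping around): 0.680°, 5.285°, 319.304°, 22.409°, 12.322°.
Largest gap = 319.304° ⇒ minimal covering band is its complement: 360° − 319.304° = 40.696°.
Band runs from +154.626° eastward to -164.678°, crossing the antimeridian.

40.696°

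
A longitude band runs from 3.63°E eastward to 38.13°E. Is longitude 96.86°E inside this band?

No

Band width going east from +3.63° to +38.13°: ((38.13 − 3.63) mod 360) = 34.50°.
Offset of +96.86° east of the west edge: ((96.86 − 3.63) mod 360) = 93.23°.
93.23° > 34.50° ⇒ outside.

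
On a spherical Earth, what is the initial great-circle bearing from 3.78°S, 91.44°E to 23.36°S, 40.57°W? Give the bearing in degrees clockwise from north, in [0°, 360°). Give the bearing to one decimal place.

237.4°

Δλ = -40.57 − 91.44 = -132.01°.
θ = atan2( sin Δλ · cos φ₂ , cos φ₁ · sin φ₂ − sin φ₁ · cos φ₂ · cos Δλ )
  = atan2(-0.68212, -0.43615) = -122.595° → normalised to [0°, 360°): 237.405°.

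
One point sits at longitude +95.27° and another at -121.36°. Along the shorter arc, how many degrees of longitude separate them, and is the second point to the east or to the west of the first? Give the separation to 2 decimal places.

Raw difference: -121.36 − 95.27 = -216.63°.
Normalise into (−180°, 180°]: -216.63° + 360° = 143.37°.
Positive ⇒ the second point lies to the east; separation 143.37°.

143.37° east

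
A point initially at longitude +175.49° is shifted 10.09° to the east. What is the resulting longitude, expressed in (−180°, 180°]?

-174.42°

Start at +175.49°; shift +10.09° → +185.58°.
+185.58° lies outside (−180°, 180°]; subtract 360° → -174.42°.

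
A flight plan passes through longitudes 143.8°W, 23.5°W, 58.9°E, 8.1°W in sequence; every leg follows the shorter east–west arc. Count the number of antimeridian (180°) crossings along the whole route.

0

Leg 1: -143.8° → -23.5°, shortest Δλ = 120.3° (east) — does not cross 180°.
Leg 2: -23.5° → +58.9°, shortest Δλ = 82.4° (east) — does not cross 180°.
Leg 3: +58.9° → -8.1°, shortest Δλ = -67.0° (west) — does not cross 180°.
Total crossings: 0.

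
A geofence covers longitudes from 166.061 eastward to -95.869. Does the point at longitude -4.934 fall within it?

No

Band width going east from +166.061° to -95.869°: ((-95.869 − 166.061) mod 360) = 98.070°.
Offset of -4.934° east of the west edge: ((-4.934 − 166.061) mod 360) = 189.005°.
189.005° > 98.070° ⇒ outside.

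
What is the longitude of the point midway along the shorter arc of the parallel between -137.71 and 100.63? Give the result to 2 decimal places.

Signed shortest Δλ from -137.71° to +100.63° is -121.66°.
Midpoint longitude = -137.71° + (-121.66°)/2 = -137.71° − 60.83° = -198.54°.
Normalise into (−180°, 180°]: +161.46°.
(The naïve average (-137.71 + +100.63)/2 = -18.54° is on the wrong side of the globe.)

+161.46°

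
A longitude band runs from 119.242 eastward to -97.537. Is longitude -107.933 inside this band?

Band width going east from +119.242° to -97.537°: ((-97.537 − 119.242) mod 360) = 143.221°.
Offset of -107.933° east of the west edge: ((-107.933 − 119.242) mod 360) = 132.825°.
132.825° ≤ 143.221° ⇒ inside.

Yes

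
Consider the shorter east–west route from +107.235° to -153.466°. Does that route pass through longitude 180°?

Yes

Naïve |-153.466 − 107.235| = 260.701° > 180°, so the shorter arc goes the other way round — across 180°.
Signed shortest Δλ = ((-153.466 − 107.235 + 180) mod 360) − 180 = 99.299°.
Going east by 99.299° from +107.235° passes through 180° before reaching -153.466°.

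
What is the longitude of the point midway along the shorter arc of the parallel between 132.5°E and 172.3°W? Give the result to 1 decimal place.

160.1°E

Signed shortest Δλ from +132.5° to -172.3° is +55.2°.
Midpoint longitude = +132.5° + (+55.2°)/2 = +132.5° + 27.6° = +160.1°.
(The naïve average (+132.5 + -172.3)/2 = -19.9° is on the wrong side of the globe.)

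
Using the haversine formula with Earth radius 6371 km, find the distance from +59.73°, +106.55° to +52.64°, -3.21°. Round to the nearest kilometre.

Δλ = -3.21 − 106.55 = -109.76°.
Δφ = 52.64 − 59.73 = -7.09°.
a = sin²(Δφ/2) + cos φ₁ · cos φ₂ · sin²(Δλ/2) = 0.208472.
c = 2·atan2(√a, √(1−a)) = 0.94831 rad → d = 6371·c ≈ 6041.69 km.

6042 km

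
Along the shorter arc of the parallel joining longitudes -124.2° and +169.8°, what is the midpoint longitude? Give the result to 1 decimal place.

-157.2°

Signed shortest Δλ from -124.2° to +169.8° is -66.0°.
Midpoint longitude = -124.2° + (-66.0°)/2 = -124.2° − 33.0° = -157.2°.
(The naïve average (-124.2 + +169.8)/2 = 22.8° is on the wrong side of the globe.)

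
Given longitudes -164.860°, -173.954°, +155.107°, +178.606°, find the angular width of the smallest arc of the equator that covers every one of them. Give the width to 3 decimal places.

Sort the longitudes: -173.954°, -164.860°, +155.107°, +178.606°.
Eastward gaps between consecutive values (wrapping around): 9.094°, 319.967°, 23.499°, 7.440°.
Largest gap = 319.967° ⇒ minimal covering band is its complement: 360° − 319.967° = 40.033°.
Band runs from +155.107° eastward to -164.860°, crossing the antimeridian.

40.033°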